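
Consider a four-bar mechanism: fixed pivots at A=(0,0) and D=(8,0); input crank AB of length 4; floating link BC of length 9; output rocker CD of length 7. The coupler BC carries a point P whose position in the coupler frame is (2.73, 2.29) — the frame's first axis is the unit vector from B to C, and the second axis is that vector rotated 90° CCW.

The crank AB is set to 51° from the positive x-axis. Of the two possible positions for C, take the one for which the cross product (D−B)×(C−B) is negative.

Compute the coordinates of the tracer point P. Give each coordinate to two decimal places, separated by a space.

A=(0,0), D=(8.00,0)
B = A + 4.00·(cos51°, sin51°) = (2.5173, 3.1086)
|BD| = 6.3027
circle(B,9.00) ∩ circle(D,7.00): a=5.6899, h=6.9731
  candidates: C₊=(10.9063,6.3682) cross=43.949; C₋=(4.0277,-5.7638) cross=-43.949
  mode - wants cross < 0 → take C=(4.0277,-5.7638) (cross=-43.949)
ex = (C−B)/|BC| = (0.1678,-0.9858); ey = (0.9858,0.1678)
P = B + 2.73·ex + 2.29·ey = (5.2330,0.8016)

5.23 0.80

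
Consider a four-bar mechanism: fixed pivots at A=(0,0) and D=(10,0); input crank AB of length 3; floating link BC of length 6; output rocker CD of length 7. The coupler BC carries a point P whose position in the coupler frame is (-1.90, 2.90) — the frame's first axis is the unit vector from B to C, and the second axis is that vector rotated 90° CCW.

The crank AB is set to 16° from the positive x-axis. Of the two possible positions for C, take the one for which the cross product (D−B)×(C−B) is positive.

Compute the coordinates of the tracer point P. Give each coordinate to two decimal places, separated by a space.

A=(0,0), D=(10.00,0)
B = A + 3.00·(cos16°, sin16°) = (2.8838, 0.8269)
|BD| = 7.1641
circle(B,6.00) ∩ circle(D,7.00): a=2.6747, h=5.3708
  candidates: C₊=(6.1606,5.8531) cross=38.477; C₋=(4.9207,-4.8167) cross=-38.477
  mode + wants cross > 0 → take C=(6.1606,5.8531) (cross=38.477)
ex = (C−B)/|BC| = (0.5461,0.8377); ey = (-0.8377,0.5461)
P = B + -1.90·ex + 2.90·ey = (-0.5832,0.8191)

-0.58 0.82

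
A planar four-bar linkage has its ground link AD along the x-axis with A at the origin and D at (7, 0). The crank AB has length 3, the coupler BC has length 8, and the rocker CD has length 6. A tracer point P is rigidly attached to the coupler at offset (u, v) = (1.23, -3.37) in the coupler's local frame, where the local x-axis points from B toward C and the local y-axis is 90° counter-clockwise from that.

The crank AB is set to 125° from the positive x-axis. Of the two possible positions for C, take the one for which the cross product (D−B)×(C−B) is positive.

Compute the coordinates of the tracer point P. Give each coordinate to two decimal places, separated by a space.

A=(0,0), D=(7.00,0)
B = A + 3.00·(cos125°, sin125°) = (-1.7207, 2.4575)
|BD| = 9.0604
circle(B,8.00) ∩ circle(D,6.00): a=6.0754, h=5.2048
  candidates: C₊=(5.5386,5.8193) cross=47.157; C₋=(2.7152,-4.2001) cross=-47.157
  mode + wants cross > 0 → take C=(5.5386,5.8193) (cross=47.157)
ex = (C−B)/|BC| = (0.9074,0.4202); ey = (-0.4202,0.9074)
P = B + 1.23·ex + -3.37·ey = (0.8116,-0.0837)

0.81 -0.08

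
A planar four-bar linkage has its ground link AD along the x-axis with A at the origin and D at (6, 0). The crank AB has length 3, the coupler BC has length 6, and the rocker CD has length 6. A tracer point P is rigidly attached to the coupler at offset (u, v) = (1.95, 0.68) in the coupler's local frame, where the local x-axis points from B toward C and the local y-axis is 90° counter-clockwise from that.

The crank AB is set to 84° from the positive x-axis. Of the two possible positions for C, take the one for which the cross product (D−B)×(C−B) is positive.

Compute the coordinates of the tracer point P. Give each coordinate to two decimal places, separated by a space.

A=(0,0), D=(6.00,0)
B = A + 3.00·(cos84°, sin84°) = (0.3136, 2.9836)
|BD| = 6.4216
circle(B,6.00) ∩ circle(D,6.00): a=3.2108, h=5.0686
  candidates: C₊=(5.5117,5.9801) cross=32.549; C₋=(0.8018,-2.9965) cross=-32.549
  mode + wants cross > 0 → take C=(5.5117,5.9801) (cross=32.549)
ex = (C−B)/|BC| = (0.8664,0.4994); ey = (-0.4994,0.8664)
P = B + 1.95·ex + 0.68·ey = (1.6634,4.5466)

1.66 4.55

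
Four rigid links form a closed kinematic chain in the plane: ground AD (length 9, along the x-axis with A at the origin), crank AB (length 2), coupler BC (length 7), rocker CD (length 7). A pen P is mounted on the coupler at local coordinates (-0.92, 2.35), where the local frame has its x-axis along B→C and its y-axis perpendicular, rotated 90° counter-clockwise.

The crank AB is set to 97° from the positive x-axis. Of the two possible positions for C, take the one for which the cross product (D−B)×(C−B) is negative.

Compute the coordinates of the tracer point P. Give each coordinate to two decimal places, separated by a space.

1.32 3.97

A=(0,0), D=(9.00,0)
B = A + 2.00·(cos97°, sin97°) = (-0.2437, 1.9851)
|BD| = 9.4545
circle(B,7.00) ∩ circle(D,7.00): a=4.7272, h=5.1627
  candidates: C₊=(5.4621,6.0401) cross=48.810; C₋=(3.2942,-4.0550) cross=-48.810
  mode - wants cross < 0 → take C=(3.2942,-4.0550) (cross=-48.810)
ex = (C−B)/|BC| = (0.5054,-0.8629); ey = (0.8629,0.5054)
P = B + -0.92·ex + 2.35·ey = (1.3190,3.9667)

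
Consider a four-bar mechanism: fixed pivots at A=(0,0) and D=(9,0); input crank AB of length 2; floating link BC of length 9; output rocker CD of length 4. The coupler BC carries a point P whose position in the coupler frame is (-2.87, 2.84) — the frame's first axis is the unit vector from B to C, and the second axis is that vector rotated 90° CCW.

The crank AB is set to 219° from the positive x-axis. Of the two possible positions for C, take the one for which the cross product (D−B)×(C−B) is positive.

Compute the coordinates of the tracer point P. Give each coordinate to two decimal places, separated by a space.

A=(0,0), D=(9.00,0)
B = A + 2.00·(cos219°, sin219°) = (-1.5543, -1.2586)
|BD| = 10.6291
circle(B,9.00) ∩ circle(D,4.00): a=8.3722, h=3.3025
  candidates: C₊=(6.3679,3.0120) cross=35.102; C₋=(7.1501,-3.5465) cross=-35.102
  mode + wants cross > 0 → take C=(6.3679,3.0120) (cross=35.102)
ex = (C−B)/|BC| = (0.8802,0.4745); ey = (-0.4745,0.8802)
P = B + -2.87·ex + 2.84·ey = (-5.4282,-0.1206)

-5.43 -0.12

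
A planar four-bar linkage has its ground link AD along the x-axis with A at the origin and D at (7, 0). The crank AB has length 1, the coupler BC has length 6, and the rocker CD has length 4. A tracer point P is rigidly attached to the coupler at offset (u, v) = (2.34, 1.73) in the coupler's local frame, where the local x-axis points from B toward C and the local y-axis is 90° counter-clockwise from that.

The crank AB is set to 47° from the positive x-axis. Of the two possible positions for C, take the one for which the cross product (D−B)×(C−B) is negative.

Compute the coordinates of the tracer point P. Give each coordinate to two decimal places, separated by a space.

3.57 0.34

A=(0,0), D=(7.00,0)
B = A + 1.00·(cos47°, sin47°) = (0.6820, 0.7314)
|BD| = 6.3602
circle(B,6.00) ∩ circle(D,4.00): a=4.7524, h=3.6626
  candidates: C₊=(5.8240,3.8232) cross=23.295; C₋=(4.9817,-3.4535) cross=-23.295
  mode - wants cross < 0 → take C=(4.9817,-3.4535) (cross=-23.295)
ex = (C−B)/|BC| = (0.7166,-0.6975); ey = (0.6975,0.7166)
P = B + 2.34·ex + 1.73·ey = (3.5655,0.3390)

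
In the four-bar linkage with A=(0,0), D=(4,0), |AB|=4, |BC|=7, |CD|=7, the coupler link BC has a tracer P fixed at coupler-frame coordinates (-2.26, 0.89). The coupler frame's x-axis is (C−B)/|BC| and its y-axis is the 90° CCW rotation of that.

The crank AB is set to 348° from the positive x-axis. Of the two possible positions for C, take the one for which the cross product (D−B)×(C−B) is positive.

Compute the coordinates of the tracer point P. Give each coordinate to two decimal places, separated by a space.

A=(0,0), D=(4.00,0)
B = A + 4.00·(cos348°, sin348°) = (3.9126, -0.8316)
|BD| = 0.8362
circle(B,7.00) ∩ circle(D,7.00): a=0.4181, h=6.9875
  candidates: C₊=(-2.9929,0.3146) cross=5.843; C₋=(10.9055,-1.1462) cross=-5.843
  mode + wants cross > 0 → take C=(-2.9929,0.3146) (cross=5.843)
ex = (C−B)/|BC| = (-0.9865,0.1637); ey = (-0.1637,-0.9865)
P = B + -2.26·ex + 0.89·ey = (5.9964,-2.0797)

6.00 -2.08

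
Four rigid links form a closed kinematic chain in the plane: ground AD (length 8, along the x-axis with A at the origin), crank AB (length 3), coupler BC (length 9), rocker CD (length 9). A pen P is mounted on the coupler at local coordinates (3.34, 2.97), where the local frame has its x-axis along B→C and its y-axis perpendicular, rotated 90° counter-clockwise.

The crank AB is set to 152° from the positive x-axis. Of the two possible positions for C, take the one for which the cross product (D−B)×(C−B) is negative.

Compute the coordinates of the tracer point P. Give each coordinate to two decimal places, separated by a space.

1.57 -0.07

A=(0,0), D=(8.00,0)
B = A + 3.00·(cos152°, sin152°) = (-2.6488, 1.4084)
|BD| = 10.7416
circle(B,9.00) ∩ circle(D,9.00): a=5.3708, h=7.2218
  candidates: C₊=(3.6225,7.8637) cross=77.574; C₋=(1.7287,-6.4553) cross=-77.574
  mode - wants cross < 0 → take C=(1.7287,-6.4553) (cross=-77.574)
ex = (C−B)/|BC| = (0.4864,-0.8737); ey = (0.8737,0.4864)
P = B + 3.34·ex + 2.97·ey = (1.5707,-0.0653)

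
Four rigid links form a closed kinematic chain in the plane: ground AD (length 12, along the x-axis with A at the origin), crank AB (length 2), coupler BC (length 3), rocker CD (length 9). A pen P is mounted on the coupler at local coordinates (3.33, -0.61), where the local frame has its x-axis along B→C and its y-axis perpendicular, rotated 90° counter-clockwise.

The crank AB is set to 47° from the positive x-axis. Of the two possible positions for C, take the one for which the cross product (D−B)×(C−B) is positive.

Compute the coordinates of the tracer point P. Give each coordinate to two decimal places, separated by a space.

A=(0,0), D=(12.00,0)
B = A + 2.00·(cos47°, sin47°) = (1.3640, 1.4627)
|BD| = 10.7361
circle(B,3.00) ∩ circle(D,9.00): a=2.0149, h=2.2227
  candidates: C₊=(3.6629,3.3901) cross=23.863; C₋=(3.0573,-1.0137) cross=-23.863
  mode + wants cross > 0 → take C=(3.6629,3.3901) (cross=23.863)
ex = (C−B)/|BC| = (0.7663,0.6425); ey = (-0.6425,0.7663)
P = B + 3.33·ex + -0.61·ey = (4.3077,3.1347)

4.31 3.13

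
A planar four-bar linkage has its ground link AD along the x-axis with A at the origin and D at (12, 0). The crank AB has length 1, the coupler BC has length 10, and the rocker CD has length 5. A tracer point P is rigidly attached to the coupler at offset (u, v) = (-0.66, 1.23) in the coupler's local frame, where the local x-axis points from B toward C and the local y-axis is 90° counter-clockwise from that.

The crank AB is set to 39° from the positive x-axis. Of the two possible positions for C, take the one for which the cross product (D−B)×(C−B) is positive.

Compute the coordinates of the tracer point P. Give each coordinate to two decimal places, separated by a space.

-0.31 1.50

A=(0,0), D=(12.00,0)
B = A + 1.00·(cos39°, sin39°) = (0.7771, 0.6293)
|BD| = 11.2405
circle(B,10.00) ∩ circle(D,5.00): a=8.9564, h=4.4478
  candidates: C₊=(9.9685,4.5687) cross=49.995; C₋=(9.4705,-4.3129) cross=-49.995
  mode + wants cross > 0 → take C=(9.9685,4.5687) (cross=49.995)
ex = (C−B)/|BC| = (0.9191,0.3939); ey = (-0.3939,0.9191)
P = B + -0.66·ex + 1.23·ey = (-0.3140,1.4999)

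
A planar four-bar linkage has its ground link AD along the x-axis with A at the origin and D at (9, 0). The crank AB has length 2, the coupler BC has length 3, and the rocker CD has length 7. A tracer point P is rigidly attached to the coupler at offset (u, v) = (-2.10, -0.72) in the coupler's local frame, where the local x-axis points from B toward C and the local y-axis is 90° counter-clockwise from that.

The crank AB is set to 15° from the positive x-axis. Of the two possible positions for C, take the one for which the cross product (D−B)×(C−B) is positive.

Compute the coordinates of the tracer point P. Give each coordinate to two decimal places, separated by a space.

A=(0,0), D=(9.00,0)
B = A + 2.00·(cos15°, sin15°) = (1.9319, 0.5176)
|BD| = 7.0871
circle(B,3.00) ∩ circle(D,7.00): a=0.7215, h=2.9119
  candidates: C₊=(2.8641,3.3691) cross=20.637; C₋=(2.4387,-2.4392) cross=-20.637
  mode + wants cross > 0 → take C=(2.8641,3.3691) (cross=20.637)
ex = (C−B)/|BC| = (0.3108,0.9505); ey = (-0.9505,0.3108)
P = B + -2.10·ex + -0.72·ey = (1.9636,-1.7021)

1.96 -1.70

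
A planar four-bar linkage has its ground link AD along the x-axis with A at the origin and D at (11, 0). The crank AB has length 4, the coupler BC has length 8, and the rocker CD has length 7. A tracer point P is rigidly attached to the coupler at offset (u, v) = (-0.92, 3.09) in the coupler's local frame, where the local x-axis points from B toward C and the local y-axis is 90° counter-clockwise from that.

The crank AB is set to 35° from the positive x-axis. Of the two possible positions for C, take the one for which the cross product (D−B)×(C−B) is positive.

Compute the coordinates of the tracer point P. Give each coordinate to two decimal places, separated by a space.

A=(0,0), D=(11.00,0)
B = A + 4.00·(cos35°, sin35°) = (3.2766, 2.2943)
|BD| = 8.0570
circle(B,8.00) ∩ circle(D,7.00): a=4.9594, h=6.2773
  candidates: C₊=(9.8182,6.8995) cross=50.576; C₋=(6.2431,-5.1354) cross=-50.576
  mode + wants cross > 0 → take C=(9.8182,6.8995) (cross=50.576)
ex = (C−B)/|BC| = (0.8177,0.5757); ey = (-0.5757,0.8177)
P = B + -0.92·ex + 3.09·ey = (0.7456,4.2914)

0.75 4.29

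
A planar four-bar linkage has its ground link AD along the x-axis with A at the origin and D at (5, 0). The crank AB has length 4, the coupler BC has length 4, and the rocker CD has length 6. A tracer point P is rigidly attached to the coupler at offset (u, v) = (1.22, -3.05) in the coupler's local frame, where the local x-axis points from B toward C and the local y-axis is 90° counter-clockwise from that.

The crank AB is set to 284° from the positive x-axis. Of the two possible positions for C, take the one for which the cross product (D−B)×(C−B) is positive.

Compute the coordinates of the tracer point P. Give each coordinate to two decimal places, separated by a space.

3.03 -1.33

A=(0,0), D=(5.00,0)
B = A + 4.00·(cos284°, sin284°) = (0.9677, -3.8812)
|BD| = 5.5967
circle(B,4.00) ∩ circle(D,6.00): a=1.0116, h=3.8700
  candidates: C₊=(-0.9872,-0.3914) cross=21.659; C₋=(4.3803,-5.9679) cross=-21.659
  mode + wants cross > 0 → take C=(-0.9872,-0.3914) (cross=21.659)
ex = (C−B)/|BC| = (-0.4887,0.8724); ey = (-0.8724,-0.4887)
P = B + 1.22·ex + -3.05·ey = (3.0324,-1.3262)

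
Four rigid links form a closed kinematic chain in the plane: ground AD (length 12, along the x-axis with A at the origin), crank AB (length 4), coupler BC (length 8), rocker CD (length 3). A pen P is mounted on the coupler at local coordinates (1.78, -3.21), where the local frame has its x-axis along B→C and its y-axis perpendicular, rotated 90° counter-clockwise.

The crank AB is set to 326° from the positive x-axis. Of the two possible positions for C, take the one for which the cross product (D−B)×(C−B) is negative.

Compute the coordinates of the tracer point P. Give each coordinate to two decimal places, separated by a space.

4.82 -5.59

A=(0,0), D=(12.00,0)
B = A + 4.00·(cos326°, sin326°) = (3.3162, -2.2368)
|BD| = 8.9673
circle(B,8.00) ∩ circle(D,3.00): a=7.5503, h=2.6443
  candidates: C₊=(9.9683,2.2073) cross=23.712; C₋=(11.2874,-2.9141) cross=-23.712
  mode - wants cross < 0 → take C=(11.2874,-2.9141) (cross=-23.712)
ex = (C−B)/|BC| = (0.9964,-0.0847); ey = (0.0847,0.9964)
P = B + 1.78·ex + -3.21·ey = (4.8180,-5.5860)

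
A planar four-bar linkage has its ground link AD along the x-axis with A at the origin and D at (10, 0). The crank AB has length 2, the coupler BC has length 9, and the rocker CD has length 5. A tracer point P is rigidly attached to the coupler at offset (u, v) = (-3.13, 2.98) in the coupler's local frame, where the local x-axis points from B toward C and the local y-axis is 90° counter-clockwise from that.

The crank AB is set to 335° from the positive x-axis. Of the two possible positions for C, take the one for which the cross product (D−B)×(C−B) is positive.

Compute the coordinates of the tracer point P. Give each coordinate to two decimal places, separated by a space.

-2.50 -0.52

A=(0,0), D=(10.00,0)
B = A + 2.00·(cos335°, sin335°) = (1.8126, -0.8452)
|BD| = 8.2309
circle(B,9.00) ∩ circle(D,5.00): a=7.5173, h=4.9488
  candidates: C₊=(8.7819,4.8494) cross=40.733; C₋=(9.7983,-4.9959) cross=-40.733
  mode + wants cross > 0 → take C=(8.7819,4.8494) (cross=40.733)
ex = (C−B)/|BC| = (0.7744,0.6327); ey = (-0.6327,0.7744)
P = B + -3.13·ex + 2.98·ey = (-2.4967,-0.5181)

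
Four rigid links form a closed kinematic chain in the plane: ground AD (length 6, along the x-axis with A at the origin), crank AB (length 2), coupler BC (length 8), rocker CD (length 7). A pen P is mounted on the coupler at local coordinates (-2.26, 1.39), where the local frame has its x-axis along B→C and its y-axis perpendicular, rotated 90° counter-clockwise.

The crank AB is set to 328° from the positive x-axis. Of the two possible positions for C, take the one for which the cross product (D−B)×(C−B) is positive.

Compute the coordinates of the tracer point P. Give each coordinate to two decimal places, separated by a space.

A=(0,0), D=(6.00,0)
B = A + 2.00·(cos328°, sin328°) = (1.6961, -1.0598)
|BD| = 4.4325
circle(B,8.00) ∩ circle(D,7.00): a=3.9083, h=6.9803
  candidates: C₊=(3.8220,6.6525) cross=30.940; C₋=(7.1601,-6.9032) cross=-30.940
  mode + wants cross > 0 → take C=(3.8220,6.6525) (cross=30.940)
ex = (C−B)/|BC| = (0.2657,0.9640); ey = (-0.9640,0.2657)
P = B + -2.26·ex + 1.39·ey = (-0.2445,-2.8692)

-0.24 -2.87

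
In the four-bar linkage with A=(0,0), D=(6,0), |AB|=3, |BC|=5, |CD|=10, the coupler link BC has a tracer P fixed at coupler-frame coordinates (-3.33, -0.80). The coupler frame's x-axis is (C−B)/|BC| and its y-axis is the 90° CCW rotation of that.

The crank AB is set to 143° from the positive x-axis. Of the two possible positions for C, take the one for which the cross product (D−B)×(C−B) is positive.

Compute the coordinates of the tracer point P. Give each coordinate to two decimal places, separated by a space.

-2.26 -1.62

A=(0,0), D=(6.00,0)
B = A + 3.00·(cos143°, sin143°) = (-2.3959, 1.8054)
|BD| = 8.5878
circle(B,5.00) ∩ circle(D,10.00): a=-0.0727, h=4.9995
  candidates: C₊=(-1.4160,6.7085) cross=42.935; C₋=(-3.5181,-3.0670) cross=-42.935
  mode + wants cross > 0 → take C=(-1.4160,6.7085) (cross=42.935)
ex = (C−B)/|BC| = (0.1960,0.9806); ey = (-0.9806,0.1960)
P = B + -3.33·ex + -0.80·ey = (-2.2641,-1.6168)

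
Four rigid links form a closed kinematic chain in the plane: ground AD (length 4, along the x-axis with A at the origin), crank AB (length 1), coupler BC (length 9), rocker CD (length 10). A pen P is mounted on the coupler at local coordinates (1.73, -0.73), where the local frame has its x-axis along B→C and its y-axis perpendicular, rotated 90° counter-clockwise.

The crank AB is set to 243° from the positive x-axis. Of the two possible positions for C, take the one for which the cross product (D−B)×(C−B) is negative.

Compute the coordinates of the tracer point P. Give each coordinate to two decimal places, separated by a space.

-0.79 -2.74

A=(0,0), D=(4.00,0)
B = A + 1.00·(cos243°, sin243°) = (-0.4540, -0.8910)
|BD| = 4.5422
circle(B,9.00) ∩ circle(D,10.00): a=0.1796, h=8.9982
  candidates: C₊=(-2.0429,7.9676) cross=40.872; C₋=(1.4872,-9.6792) cross=-40.872
  mode - wants cross < 0 → take C=(1.4872,-9.6792) (cross=-40.872)
ex = (C−B)/|BC| = (0.2157,-0.9765); ey = (0.9765,0.2157)
P = B + 1.73·ex + -0.73·ey = (-0.7937,-2.7377)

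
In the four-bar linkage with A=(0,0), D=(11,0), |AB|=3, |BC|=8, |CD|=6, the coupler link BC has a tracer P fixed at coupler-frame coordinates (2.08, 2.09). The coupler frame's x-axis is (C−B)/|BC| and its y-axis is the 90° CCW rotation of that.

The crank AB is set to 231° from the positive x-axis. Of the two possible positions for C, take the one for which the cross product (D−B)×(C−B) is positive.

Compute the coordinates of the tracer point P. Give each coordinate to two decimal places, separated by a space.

-1.03 0.49

A=(0,0), D=(11.00,0)
B = A + 3.00·(cos231°, sin231°) = (-1.8880, -2.3314)
|BD| = 13.0971
circle(B,8.00) ∩ circle(D,6.00): a=7.6175, h=2.4441
  candidates: C₊=(5.1728,1.4296) cross=32.011; C₋=(6.0430,-3.3805) cross=-32.011
  mode + wants cross > 0 → take C=(5.1728,1.4296) (cross=32.011)
ex = (C−B)/|BC| = (0.8826,0.4701); ey = (-0.4701,0.8826)
P = B + 2.08·ex + 2.09·ey = (-1.0347,0.4911)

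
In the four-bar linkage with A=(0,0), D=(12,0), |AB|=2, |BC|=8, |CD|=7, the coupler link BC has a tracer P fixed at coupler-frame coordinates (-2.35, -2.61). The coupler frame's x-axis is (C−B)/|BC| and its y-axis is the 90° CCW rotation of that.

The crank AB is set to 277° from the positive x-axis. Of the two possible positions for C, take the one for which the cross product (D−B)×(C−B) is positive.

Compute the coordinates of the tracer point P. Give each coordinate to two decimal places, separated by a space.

A=(0,0), D=(12.00,0)
B = A + 2.00·(cos277°, sin277°) = (0.2437, -1.9851)
|BD| = 11.9227
circle(B,8.00) ∩ circle(D,7.00): a=6.5904, h=4.5351
  candidates: C₊=(5.9871,3.5839) cross=54.070; C₋=(7.4972,-5.3596) cross=-54.070
  mode + wants cross > 0 → take C=(5.9871,3.5839) (cross=54.070)
ex = (C−B)/|BC| = (0.7179,0.6961); ey = (-0.6961,0.7179)
P = B + -2.35·ex + -2.61·ey = (0.3735,-5.4948)

0.37 -5.49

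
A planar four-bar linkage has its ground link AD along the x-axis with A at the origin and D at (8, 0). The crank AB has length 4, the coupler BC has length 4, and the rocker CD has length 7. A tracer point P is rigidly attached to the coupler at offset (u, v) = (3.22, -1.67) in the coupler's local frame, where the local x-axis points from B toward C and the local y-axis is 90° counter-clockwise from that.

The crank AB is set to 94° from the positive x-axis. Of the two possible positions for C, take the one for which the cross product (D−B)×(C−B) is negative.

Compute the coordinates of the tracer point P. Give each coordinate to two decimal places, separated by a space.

A=(0,0), D=(8.00,0)
B = A + 4.00·(cos94°, sin94°) = (-0.2790, 3.9903)
|BD| = 9.1905
circle(B,4.00) ∩ circle(D,7.00): a=2.7999, h=2.8567
  candidates: C₊=(3.4835,5.3480) cross=26.254; C₋=(1.0029,0.2012) cross=-26.254
  mode - wants cross < 0 → take C=(1.0029,0.2012) (cross=-26.254)
ex = (C−B)/|BC| = (0.3205,-0.9473); ey = (0.9473,0.3205)
P = B + 3.22·ex + -1.67·ey = (-0.8290,0.4049)

-0.83 0.40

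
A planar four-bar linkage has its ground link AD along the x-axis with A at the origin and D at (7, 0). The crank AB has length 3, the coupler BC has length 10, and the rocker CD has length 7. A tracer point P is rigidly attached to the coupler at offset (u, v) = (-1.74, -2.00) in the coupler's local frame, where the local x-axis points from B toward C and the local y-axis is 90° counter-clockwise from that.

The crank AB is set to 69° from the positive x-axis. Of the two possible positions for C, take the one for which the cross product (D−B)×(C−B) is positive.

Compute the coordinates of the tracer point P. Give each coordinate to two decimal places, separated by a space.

A=(0,0), D=(7.00,0)
B = A + 3.00·(cos69°, sin69°) = (1.0751, 2.8007)
|BD| = 6.5535
circle(B,10.00) ∩ circle(D,7.00): a=7.1678, h=6.9730
  candidates: C₊=(10.5354,6.0416) cross=45.698; C₋=(4.5754,-6.5667) cross=-45.698
  mode + wants cross > 0 → take C=(10.5354,6.0416) (cross=45.698)
ex = (C−B)/|BC| = (0.9460,0.3241); ey = (-0.3241,0.9460)
P = B + -1.74·ex + -2.00·ey = (0.0772,0.3448)

0.08 0.34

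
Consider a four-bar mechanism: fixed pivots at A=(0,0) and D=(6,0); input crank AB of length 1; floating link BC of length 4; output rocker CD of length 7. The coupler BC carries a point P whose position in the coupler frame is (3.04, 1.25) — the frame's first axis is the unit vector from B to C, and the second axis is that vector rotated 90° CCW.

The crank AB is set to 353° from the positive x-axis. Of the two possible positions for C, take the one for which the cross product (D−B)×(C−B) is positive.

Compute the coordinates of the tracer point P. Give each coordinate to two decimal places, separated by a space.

A=(0,0), D=(6.00,0)
B = A + 1.00·(cos353°, sin353°) = (0.9925, -0.1219)
|BD| = 5.0089
circle(B,4.00) ∩ circle(D,7.00): a=-0.7896, h=3.9213
  candidates: C₊=(0.1077,3.7790) cross=19.641; C₋=(0.2985,-4.0612) cross=-19.641
  mode + wants cross > 0 → take C=(0.1077,3.7790) (cross=19.641)
ex = (C−B)/|BC| = (-0.2212,0.9752); ey = (-0.9752,-0.2212)
P = B + 3.04·ex + 1.25·ey = (-0.8989,2.5663)

-0.90 2.57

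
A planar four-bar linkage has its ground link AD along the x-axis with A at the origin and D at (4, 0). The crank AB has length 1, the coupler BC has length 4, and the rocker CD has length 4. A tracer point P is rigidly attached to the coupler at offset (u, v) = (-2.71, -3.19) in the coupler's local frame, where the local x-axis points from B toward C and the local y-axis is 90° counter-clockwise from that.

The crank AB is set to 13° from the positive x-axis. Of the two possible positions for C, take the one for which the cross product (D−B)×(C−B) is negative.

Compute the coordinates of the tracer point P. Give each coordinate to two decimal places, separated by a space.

-2.90 1.81

A=(0,0), D=(4.00,0)
B = A + 1.00·(cos13°, sin13°) = (0.9744, 0.2250)
|BD| = 3.0340
circle(B,4.00) ∩ circle(D,4.00): a=1.5170, h=3.7012
  candidates: C₊=(2.7616,3.8035) cross=11.229; C₋=(2.2128,-3.5785) cross=-11.229
  mode - wants cross < 0 → take C=(2.2128,-3.5785) (cross=-11.229)
ex = (C−B)/|BC| = (0.3096,-0.9509); ey = (0.9509,0.3096)
P = B + -2.71·ex + -3.19·ey = (-2.8979,1.8142)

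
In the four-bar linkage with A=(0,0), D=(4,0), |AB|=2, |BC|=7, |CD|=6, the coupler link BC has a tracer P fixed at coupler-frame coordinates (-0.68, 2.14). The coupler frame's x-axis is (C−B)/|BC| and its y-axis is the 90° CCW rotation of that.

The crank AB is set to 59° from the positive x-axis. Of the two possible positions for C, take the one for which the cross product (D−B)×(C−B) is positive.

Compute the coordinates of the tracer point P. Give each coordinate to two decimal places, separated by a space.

-0.60 3.26

A=(0,0), D=(4.00,0)
B = A + 2.00·(cos59°, sin59°) = (1.0301, 1.7143)
|BD| = 3.4292
circle(B,7.00) ∩ circle(D,6.00): a=3.6101, h=5.9973
  candidates: C₊=(7.1548,5.1036) cross=20.566; C₋=(1.1585,-5.2845) cross=-20.566
  mode + wants cross > 0 → take C=(7.1548,5.1036) (cross=20.566)
ex = (C−B)/|BC| = (0.8750,0.4842); ey = (-0.4842,0.8750)
P = B + -0.68·ex + 2.14·ey = (-0.6011,3.2575)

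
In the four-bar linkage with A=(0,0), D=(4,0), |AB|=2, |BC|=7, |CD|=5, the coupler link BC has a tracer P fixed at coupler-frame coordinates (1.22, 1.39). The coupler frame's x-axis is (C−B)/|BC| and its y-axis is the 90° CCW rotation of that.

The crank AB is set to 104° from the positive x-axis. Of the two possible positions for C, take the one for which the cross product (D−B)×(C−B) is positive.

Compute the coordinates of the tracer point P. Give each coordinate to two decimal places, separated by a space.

0.12 3.69

A=(0,0), D=(4.00,0)
B = A + 2.00·(cos104°, sin104°) = (-0.4838, 1.9406)
|BD| = 4.8858
circle(B,7.00) ∩ circle(D,5.00): a=4.8990, h=5.0000
  candidates: C₊=(5.9981,4.5834) cross=24.429; C₋=(2.0262,-4.5939) cross=-24.429
  mode + wants cross > 0 → take C=(5.9981,4.5834) (cross=24.429)
ex = (C−B)/|BC| = (0.9260,0.3775); ey = (-0.3775,0.9260)
P = B + 1.22·ex + 1.39·ey = (0.1211,3.6883)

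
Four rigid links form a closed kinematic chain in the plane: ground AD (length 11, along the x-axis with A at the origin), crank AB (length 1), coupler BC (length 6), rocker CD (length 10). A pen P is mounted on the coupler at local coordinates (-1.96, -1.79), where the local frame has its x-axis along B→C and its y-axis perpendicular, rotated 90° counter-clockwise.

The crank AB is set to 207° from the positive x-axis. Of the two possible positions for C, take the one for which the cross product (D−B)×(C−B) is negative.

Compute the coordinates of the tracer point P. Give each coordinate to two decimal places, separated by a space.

-3.48 0.12

A=(0,0), D=(11.00,0)
B = A + 1.00·(cos207°, sin207°) = (-0.8910, -0.4540)
|BD| = 11.8997
circle(B,6.00) ∩ circle(D,10.00): a=3.2607, h=5.0367
  candidates: C₊=(2.1751,4.7034) cross=59.935; C₋=(2.5595,-5.3626) cross=-59.935
  mode - wants cross < 0 → take C=(2.5595,-5.3626) (cross=-59.935)
ex = (C−B)/|BC| = (0.5751,-0.8181); ey = (0.8181,0.5751)
P = B + -1.96·ex + -1.79·ey = (-3.4826,0.1201)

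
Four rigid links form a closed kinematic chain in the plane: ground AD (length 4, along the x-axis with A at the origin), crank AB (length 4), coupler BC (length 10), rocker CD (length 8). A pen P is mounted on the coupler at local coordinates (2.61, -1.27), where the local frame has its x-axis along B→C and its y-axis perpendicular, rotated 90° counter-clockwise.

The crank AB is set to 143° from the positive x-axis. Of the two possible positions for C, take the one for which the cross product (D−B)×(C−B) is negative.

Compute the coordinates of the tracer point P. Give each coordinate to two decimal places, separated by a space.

-3.52 -0.48

A=(0,0), D=(4.00,0)
B = A + 4.00·(cos143°, sin143°) = (-3.1945, 2.4073)
|BD| = 7.5866
circle(B,10.00) ∩ circle(D,8.00): a=6.1659, h=7.8728
  candidates: C₊=(5.1508,7.9168) cross=59.728; C₋=(0.1546,-7.0152) cross=-59.728
  mode - wants cross < 0 → take C=(0.1546,-7.0152) (cross=-59.728)
ex = (C−B)/|BC| = (0.3349,-0.9422); ey = (0.9422,0.3349)
P = B + 2.61·ex + -1.27·ey = (-3.5171,-0.4774)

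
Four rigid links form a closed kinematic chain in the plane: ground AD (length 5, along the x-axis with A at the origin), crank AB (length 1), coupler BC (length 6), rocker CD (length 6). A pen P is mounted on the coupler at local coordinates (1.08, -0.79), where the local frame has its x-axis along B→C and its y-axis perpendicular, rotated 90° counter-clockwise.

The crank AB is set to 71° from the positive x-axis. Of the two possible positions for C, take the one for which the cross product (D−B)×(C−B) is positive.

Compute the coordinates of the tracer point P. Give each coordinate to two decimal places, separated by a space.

A=(0,0), D=(5.00,0)
B = A + 1.00·(cos71°, sin71°) = (0.3256, 0.9455)
|BD| = 4.7691
circle(B,6.00) ∩ circle(D,6.00): a=2.3846, h=5.5058
  candidates: C₊=(3.7544,5.8693) cross=26.258; C₋=(1.5712,-4.9238) cross=-26.258
  mode + wants cross > 0 → take C=(3.7544,5.8693) (cross=26.258)
ex = (C−B)/|BC| = (0.5715,0.8206); ey = (-0.8206,0.5715)
P = B + 1.08·ex + -0.79·ey = (1.5910,1.3803)

1.59 1.38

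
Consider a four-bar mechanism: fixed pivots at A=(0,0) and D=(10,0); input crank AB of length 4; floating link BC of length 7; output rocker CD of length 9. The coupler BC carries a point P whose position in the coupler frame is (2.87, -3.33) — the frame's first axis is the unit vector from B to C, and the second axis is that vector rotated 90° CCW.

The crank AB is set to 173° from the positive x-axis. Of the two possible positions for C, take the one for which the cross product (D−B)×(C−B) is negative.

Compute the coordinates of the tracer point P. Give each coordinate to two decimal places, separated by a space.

A=(0,0), D=(10.00,0)
B = A + 4.00·(cos173°, sin173°) = (-3.9702, 0.4875)
|BD| = 13.9787
circle(B,7.00) ∩ circle(D,9.00): a=5.8447, h=3.8521
  candidates: C₊=(2.0053,4.1334) cross=53.848; C₋=(1.7367,-3.5661) cross=-53.848
  mode - wants cross < 0 → take C=(1.7367,-3.5661) (cross=-53.848)
ex = (C−B)/|BC| = (0.8153,-0.5791); ey = (0.5791,0.8153)
P = B + 2.87·ex + -3.33·ey = (-3.5587,-3.8893)

-3.56 -3.89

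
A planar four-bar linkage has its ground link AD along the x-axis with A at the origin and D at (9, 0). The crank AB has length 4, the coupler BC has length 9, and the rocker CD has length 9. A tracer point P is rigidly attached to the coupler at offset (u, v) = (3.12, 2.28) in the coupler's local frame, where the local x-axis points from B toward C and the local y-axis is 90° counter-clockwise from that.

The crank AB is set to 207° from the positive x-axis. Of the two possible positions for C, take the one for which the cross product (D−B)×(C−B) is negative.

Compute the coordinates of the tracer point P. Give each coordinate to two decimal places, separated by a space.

A=(0,0), D=(9.00,0)
B = A + 4.00·(cos207°, sin207°) = (-3.5640, -1.8160)
|BD| = 12.6946
circle(B,9.00) ∩ circle(D,9.00): a=6.3473, h=6.3806
  candidates: C₊=(1.8052,5.4070) cross=80.999; C₋=(3.6307,-7.2229) cross=-80.999
  mode - wants cross < 0 → take C=(3.6307,-7.2229) (cross=-80.999)
ex = (C−B)/|BC| = (0.7994,-0.6008); ey = (0.6008,0.7994)
P = B + 3.12·ex + 2.28·ey = (0.2999,-1.8677)

0.30 -1.87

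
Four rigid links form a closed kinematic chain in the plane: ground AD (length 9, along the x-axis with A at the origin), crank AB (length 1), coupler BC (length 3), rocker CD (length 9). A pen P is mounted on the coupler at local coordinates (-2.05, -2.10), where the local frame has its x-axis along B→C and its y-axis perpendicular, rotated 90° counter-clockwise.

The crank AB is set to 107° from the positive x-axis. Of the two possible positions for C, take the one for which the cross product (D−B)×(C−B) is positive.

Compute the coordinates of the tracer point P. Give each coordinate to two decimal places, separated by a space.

0.90 -1.72

A=(0,0), D=(9.00,0)
B = A + 1.00·(cos107°, sin107°) = (-0.2924, 0.9563)
|BD| = 9.3415
circle(B,3.00) ∩ circle(D,9.00): a=0.8169, h=2.8866
  candidates: C₊=(0.8158,3.7441) cross=26.965; C₋=(0.2248,-1.9988) cross=-26.965
  mode + wants cross > 0 → take C=(0.8158,3.7441) (cross=26.965)
ex = (C−B)/|BC| = (0.3694,0.9293); ey = (-0.9293,0.3694)
P = B + -2.05·ex + -2.10·ey = (0.9019,-1.7244)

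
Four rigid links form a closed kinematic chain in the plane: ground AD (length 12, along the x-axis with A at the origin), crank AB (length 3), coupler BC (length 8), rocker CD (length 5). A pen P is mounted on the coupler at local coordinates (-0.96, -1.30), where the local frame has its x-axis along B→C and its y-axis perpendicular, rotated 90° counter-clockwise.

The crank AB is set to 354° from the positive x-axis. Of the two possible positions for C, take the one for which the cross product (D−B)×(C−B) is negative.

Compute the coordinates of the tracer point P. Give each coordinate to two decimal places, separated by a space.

A=(0,0), D=(12.00,0)
B = A + 3.00·(cos354°, sin354°) = (2.9836, -0.3136)
|BD| = 9.0219
circle(B,8.00) ∩ circle(D,5.00): a=6.6724, h=4.4136
  candidates: C₊=(9.4985,4.3292) cross=39.819; C₋=(9.8053,-4.4926) cross=-39.819
  mode - wants cross < 0 → take C=(9.8053,-4.4926) (cross=-39.819)
ex = (C−B)/|BC| = (0.8527,-0.5224); ey = (0.5224,0.8527)
P = B + -0.96·ex + -1.30·ey = (1.4859,-0.9206)

1.49 -0.92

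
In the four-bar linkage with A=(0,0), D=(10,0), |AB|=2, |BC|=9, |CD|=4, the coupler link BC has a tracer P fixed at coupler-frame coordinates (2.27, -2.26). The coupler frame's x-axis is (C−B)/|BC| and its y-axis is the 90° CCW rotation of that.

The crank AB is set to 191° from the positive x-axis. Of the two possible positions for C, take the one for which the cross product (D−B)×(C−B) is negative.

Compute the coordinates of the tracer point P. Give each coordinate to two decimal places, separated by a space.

A=(0,0), D=(10.00,0)
B = A + 2.00·(cos191°, sin191°) = (-1.9633, -0.3816)
|BD| = 11.9693
circle(B,9.00) ∩ circle(D,4.00): a=8.6999, h=2.3046
  candidates: C₊=(6.6588,2.1992) cross=27.584; C₋=(6.8057,-2.4076) cross=-27.584
  mode - wants cross < 0 → take C=(6.8057,-2.4076) (cross=-27.584)
ex = (C−B)/|BC| = (0.9743,-0.2251); ey = (0.2251,0.9743)
P = B + 2.27·ex + -2.26·ey = (-0.2603,-3.0946)

-0.26 -3.09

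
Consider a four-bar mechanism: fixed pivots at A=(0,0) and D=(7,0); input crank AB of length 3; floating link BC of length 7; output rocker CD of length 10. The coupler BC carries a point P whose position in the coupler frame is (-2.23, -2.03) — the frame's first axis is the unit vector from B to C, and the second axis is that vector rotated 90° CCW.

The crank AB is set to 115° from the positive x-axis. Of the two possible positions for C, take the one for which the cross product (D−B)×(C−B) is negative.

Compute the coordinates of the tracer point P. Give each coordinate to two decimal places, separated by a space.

-3.03 5.16

A=(0,0), D=(7.00,0)
B = A + 3.00·(cos115°, sin115°) = (-1.2679, 2.7189)
|BD| = 8.7034
circle(B,7.00) ∩ circle(D,10.00): a=1.4218, h=6.8541
  candidates: C₊=(2.2240,8.7858) cross=59.654; C₋=(-2.0584,-4.2363) cross=-59.654
  mode - wants cross < 0 → take C=(-2.0584,-4.2363) (cross=-59.654)
ex = (C−B)/|BC| = (-0.1129,-0.9936); ey = (0.9936,-0.1129)
P = B + -2.23·ex + -2.03·ey = (-3.0330,5.1639)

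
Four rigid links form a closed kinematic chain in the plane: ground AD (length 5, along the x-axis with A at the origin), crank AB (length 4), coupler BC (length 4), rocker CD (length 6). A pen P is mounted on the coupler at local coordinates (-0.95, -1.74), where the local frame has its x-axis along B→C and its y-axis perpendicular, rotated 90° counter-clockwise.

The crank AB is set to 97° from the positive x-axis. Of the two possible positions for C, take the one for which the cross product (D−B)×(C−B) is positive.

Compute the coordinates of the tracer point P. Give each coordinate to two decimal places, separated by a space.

-0.59 1.99

A=(0,0), D=(5.00,0)
B = A + 4.00·(cos97°, sin97°) = (-0.4875, 3.9702)
|BD| = 6.7731
circle(B,4.00) ∩ circle(D,6.00): a=1.9101, h=3.5145
  candidates: C₊=(3.1201,5.6979) cross=23.804; C₋=(-1.0000,0.0032) cross=-23.804
  mode + wants cross > 0 → take C=(3.1201,5.6979) (cross=23.804)
ex = (C−B)/|BC| = (0.9019,0.4319); ey = (-0.4319,0.9019)
P = B + -0.95·ex + -1.74·ey = (-0.5927,1.9905)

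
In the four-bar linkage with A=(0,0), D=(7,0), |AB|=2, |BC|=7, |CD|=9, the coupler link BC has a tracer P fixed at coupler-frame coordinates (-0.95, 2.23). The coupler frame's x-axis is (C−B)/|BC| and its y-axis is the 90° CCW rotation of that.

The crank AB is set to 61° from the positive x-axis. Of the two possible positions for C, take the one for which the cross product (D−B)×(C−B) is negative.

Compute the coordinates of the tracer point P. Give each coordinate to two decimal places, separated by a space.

3.34 2.24

A=(0,0), D=(7.00,0)
B = A + 2.00·(cos61°, sin61°) = (0.9696, 1.7492)
|BD| = 6.2790
circle(B,7.00) ∩ circle(D,9.00): a=0.5913, h=6.9750
  candidates: C₊=(3.4806,8.2834) cross=43.796; C₋=(-0.4056,-5.1143) cross=-43.796
  mode - wants cross < 0 → take C=(-0.4056,-5.1143) (cross=-43.796)
ex = (C−B)/|BC| = (-0.1965,-0.9805); ey = (0.9805,-0.1965)
P = B + -0.95·ex + 2.23·ey = (3.3428,2.2426)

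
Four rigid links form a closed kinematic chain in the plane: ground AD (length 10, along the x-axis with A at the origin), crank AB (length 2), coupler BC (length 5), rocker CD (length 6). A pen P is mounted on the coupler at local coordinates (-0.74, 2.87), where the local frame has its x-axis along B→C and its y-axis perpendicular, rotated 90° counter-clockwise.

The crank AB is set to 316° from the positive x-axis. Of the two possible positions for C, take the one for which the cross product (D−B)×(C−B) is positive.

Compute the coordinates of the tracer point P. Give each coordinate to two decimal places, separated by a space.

-1.27 -0.18

A=(0,0), D=(10.00,0)
B = A + 2.00·(cos316°, sin316°) = (1.4387, -1.3893)
|BD| = 8.6733
circle(B,5.00) ∩ circle(D,6.00): a=3.7025, h=3.3602
  candidates: C₊=(4.5551,2.5206) cross=29.145; C₋=(5.6317,-4.1131) cross=-29.145
  mode + wants cross > 0 → take C=(4.5551,2.5206) (cross=29.145)
ex = (C−B)/|BC| = (0.6233,0.7820); ey = (-0.7820,0.6233)
P = B + -0.74·ex + 2.87·ey = (-1.2669,-0.1791)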